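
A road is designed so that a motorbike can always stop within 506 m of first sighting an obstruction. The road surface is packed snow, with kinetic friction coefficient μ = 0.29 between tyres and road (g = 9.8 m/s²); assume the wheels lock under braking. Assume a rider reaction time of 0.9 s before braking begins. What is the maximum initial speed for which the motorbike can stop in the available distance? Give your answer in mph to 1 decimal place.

a = μg = 0.29 × 9.8 = 2.842 m/s².
Stopping distance: v·t_r + v²/(2a) = 506 with t_r = 0.9 s and a = 2.842 m/s².
So v² + 5.116 v − 2876.10 = 0.
Positive root: v = −a·t_r + √((a·t_r)² + 2a·d) = −2.558 + √(6.543 + 2876.10) = 51.1323 m/s.
51.1323 m/s ÷ 0.44704 = 114.380 mph.

Maximum speed ≈ 114.4 mph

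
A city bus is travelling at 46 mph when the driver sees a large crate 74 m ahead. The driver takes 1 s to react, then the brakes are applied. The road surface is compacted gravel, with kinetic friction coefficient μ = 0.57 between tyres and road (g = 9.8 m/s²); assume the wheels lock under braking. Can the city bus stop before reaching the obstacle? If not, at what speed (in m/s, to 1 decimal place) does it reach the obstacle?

46 mph × 0.44704 = 20.5638 m/s.
a = μg = 0.57 × 9.8 = 5.586 m/s².
Reaction distance = 20.5638 × 1 = 20.564 m.
Braking distance = v²/(2a) = 422.870 / 11.172 = 37.851 m.
Total stopping distance = 20.564 + 37.851 = 58.415 m, vs 74 m available — it stops with 74 − 58.415 = 15.585 m to spare.

Yes — it stops about 15.6 m short of the obstacle, so it never reaches it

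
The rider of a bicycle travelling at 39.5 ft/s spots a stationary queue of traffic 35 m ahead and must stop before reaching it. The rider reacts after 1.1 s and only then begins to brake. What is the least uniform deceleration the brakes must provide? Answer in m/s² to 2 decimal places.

39.5 ft/s × 0.3048 = 12.0396 m/s.
Distance covered during reaction = 12.0396 × 1.1 = 13.244 m.
Distance available for braking: 35 − 13.244 = 21.756 m.
v² = 2a·d ⇒ a = v²/(2d) = 12.0396² / (2 × 21.756) = 144.952 / 43.512 = 3.3313 m/s².

Required deceleration ≈ 3.33 m/s²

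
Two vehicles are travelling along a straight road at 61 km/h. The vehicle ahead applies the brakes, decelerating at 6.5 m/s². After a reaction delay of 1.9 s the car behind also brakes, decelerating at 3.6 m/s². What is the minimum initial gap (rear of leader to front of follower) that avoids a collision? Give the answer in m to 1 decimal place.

61 km/h ÷ 3.6 = 16.9444 m/s.
Leader travels v²/(2a_L) = 287.113 / 13.000 = 22.086 m before stopping.
Follower covers v·t_r = 16.9444 × 1.9 = 32.194 m while reacting, then v²/(2a_F) = 287.113 / 7.200 = 39.877 m while braking, for a total of 32.194 + 39.877 = 72.071 m.
Since a_F ≤ a_L and the follower starts braking later, the follower is never slower than the leader, so the closest approach is when both have stopped.
Minimum gap = 72.071 − 22.086 = 49.985 m.

Minimum gap ≈ 50.0 m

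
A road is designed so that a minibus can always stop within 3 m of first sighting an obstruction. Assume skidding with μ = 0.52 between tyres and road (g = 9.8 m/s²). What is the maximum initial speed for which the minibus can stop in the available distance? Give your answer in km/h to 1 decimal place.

Maximum speed ≈ 19.9 km/h

a = μg = 0.52 × 9.8 = 5.096 m/s².
v²/(2a) = d ⇒ v = √(2 × 5.096 × 3) = √30.58 = 5.5299 m/s.
5.5299 m/s × 3.6 = 19.908 km/h.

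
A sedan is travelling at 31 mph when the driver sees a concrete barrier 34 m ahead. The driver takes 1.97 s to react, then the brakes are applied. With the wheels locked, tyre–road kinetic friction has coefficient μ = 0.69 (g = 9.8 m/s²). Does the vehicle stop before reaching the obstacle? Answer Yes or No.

No

31 mph × 0.44704 = 13.8582 m/s.
a = μg = 0.69 × 9.8 = 6.762 m/s².
Reaction distance = 13.8582 × 1.97 = 27.301 m.
Braking distance = v²/(2a) = 192.050 / 13.524 = 14.201 m.
Total stopping distance = 27.301 + 14.201 = 41.502 m, vs 34 m available — it cannot stop in time and overshoots by 41.502 − 34 = 7.502 m.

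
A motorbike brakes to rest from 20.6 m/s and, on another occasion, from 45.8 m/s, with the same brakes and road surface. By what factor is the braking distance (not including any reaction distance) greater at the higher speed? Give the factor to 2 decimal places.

Braking distance d = v²/(2a), so with a fixed, d ∝ v².
Factor = (45.8/20.6)² = 2.2233² = 4.9431.

Factor ≈ 4.94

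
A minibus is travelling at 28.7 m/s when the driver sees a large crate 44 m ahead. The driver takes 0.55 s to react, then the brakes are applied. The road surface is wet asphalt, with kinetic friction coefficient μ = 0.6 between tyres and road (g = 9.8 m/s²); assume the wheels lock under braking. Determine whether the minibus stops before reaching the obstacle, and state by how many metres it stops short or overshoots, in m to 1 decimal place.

a = μg = 0.6 × 9.8 = 5.880 m/s².
Reaction distance = 28.7000 × 0.55 = 15.785 m.
Braking distance = v²/(2a) = 823.690 / 11.760 = 70.042 m.
Total stopping distance = 15.785 + 70.042 = 85.827 m, vs 44 m available — it cannot stop in time and overshoots by 85.827 − 44 = 41.827 m.

No — it overshoots by 41.8 m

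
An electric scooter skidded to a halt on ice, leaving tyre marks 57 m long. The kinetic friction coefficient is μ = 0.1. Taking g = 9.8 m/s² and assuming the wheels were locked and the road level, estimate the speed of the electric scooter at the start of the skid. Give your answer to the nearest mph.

Initial speed ≈ 24 mph

Deceleration a = μg = 0.1 × 9.8 = 0.980 m/s².
v = √(2a·d) = √(2 × 0.980 × 57) = √111.720 = 10.5698 m/s.
= 10.5698 ÷ 0.44704 = 23.644 mph.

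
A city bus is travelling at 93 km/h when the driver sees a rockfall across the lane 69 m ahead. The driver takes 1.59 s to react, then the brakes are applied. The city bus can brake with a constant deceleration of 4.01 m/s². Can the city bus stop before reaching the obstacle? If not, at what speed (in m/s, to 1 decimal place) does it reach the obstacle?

93 km/h ÷ 3.6 = 25.8333 m/s.
Reaction distance = 25.8333 × 1.59 = 41.075 m.
Braking distance needed to stop: v²/(2a) = 667.359 / 8.020 = 83.212 m, so total needed = 41.075 + 83.212 = 124.287 m > 69 m — it cannot stop.
Distance remaining when braking begins: 69 − 41.075 = 27.925 m.
v² = v₀² − 2a·d = 667.359 − 2 × 4.010 × 27.925 = 443.401 m²/s².
v = √443.401 = 21.057 m/s.

No — it strikes the obstacle at 21.1 m/s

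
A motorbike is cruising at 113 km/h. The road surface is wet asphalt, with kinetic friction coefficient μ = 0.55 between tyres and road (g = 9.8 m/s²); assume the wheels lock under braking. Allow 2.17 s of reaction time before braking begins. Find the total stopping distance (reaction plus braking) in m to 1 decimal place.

113 km/h ÷ 3.6 = 31.3889 m/s.
a = μg = 0.55 × 9.8 = 5.390 m/s².
Reaction distance = v·t_r = 31.3889 × 2.17 = 68.114 m.
Braking distance = v²/(2a) = 31.3889² / (2 × 5.390) = 985.263 / 10.780 = 91.397 m.
Total = 68.114 + 91.397 = 159.511 m.

Total stopping distance ≈ 159.5 m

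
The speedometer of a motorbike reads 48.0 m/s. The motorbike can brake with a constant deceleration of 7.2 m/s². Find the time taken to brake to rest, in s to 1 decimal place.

Braking time ≈ 6.7 s

Braking time = v/a = 48.0000 / 7.200 = 6.667 s.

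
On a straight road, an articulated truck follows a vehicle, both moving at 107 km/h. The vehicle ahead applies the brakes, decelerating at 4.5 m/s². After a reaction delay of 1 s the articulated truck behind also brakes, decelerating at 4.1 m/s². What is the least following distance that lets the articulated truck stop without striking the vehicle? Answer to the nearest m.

107 km/h ÷ 3.6 = 29.7222 m/s.
Leader travels v²/(2a_L) = 883.409 / 9.000 = 98.157 m before stopping.
Follower covers v·t_r = 29.7222 × 1 = 29.722 m while reacting, then v²/(2a_F) = 883.409 / 8.200 = 107.733 m while braking, for a total of 29.722 + 107.733 = 137.455 m.
Since a_F ≤ a_L and the follower starts braking later, the follower is never slower than the leader, so the closest approach is when both have stopped.
Minimum gap = 137.455 − 98.157 = 39.298 m.

Minimum gap ≈ 39 m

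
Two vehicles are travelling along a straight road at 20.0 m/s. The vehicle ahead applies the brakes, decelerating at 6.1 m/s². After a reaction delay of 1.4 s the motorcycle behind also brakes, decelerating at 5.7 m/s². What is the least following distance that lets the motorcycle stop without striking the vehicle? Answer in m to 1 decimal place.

Leader travels v²/(2a_L) = 400.000 / 12.200 = 32.787 m before stopping.
Follower covers v·t_r = 20.0000 × 1.4 = 28.000 m while reacting, then v²/(2a_F) = 400.000 / 11.400 = 35.088 m while braking, for a total of 28.000 + 35.088 = 63.088 m.
Since a_F ≤ a_L and the follower starts braking later, the follower is never slower than the leader, so the closest approach is when both have stopped.
Minimum gap = 63.088 − 32.787 = 30.301 m.

Minimum gap ≈ 30.3 m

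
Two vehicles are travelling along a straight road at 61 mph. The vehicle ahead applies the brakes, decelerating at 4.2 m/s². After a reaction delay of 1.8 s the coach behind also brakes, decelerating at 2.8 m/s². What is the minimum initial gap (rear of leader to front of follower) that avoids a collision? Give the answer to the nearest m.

61 mph × 0.44704 = 27.2694 m/s.
Leader travels v²/(2a_L) = 743.620 / 8.400 = 88.526 m before stopping.
Follower covers v·t_r = 27.2694 × 1.8 = 49.085 m while reacting, then v²/(2a_F) = 743.620 / 5.600 = 132.789 m while braking, for a total of 49.085 + 132.789 = 181.874 m.
Since a_F ≤ a_L and the follower starts braking later, the follower is never slower than the leader, so the closest approach is when both have stopped.
Minimum gap = 181.874 − 88.526 = 93.348 m.

Minimum gap ≈ 93 m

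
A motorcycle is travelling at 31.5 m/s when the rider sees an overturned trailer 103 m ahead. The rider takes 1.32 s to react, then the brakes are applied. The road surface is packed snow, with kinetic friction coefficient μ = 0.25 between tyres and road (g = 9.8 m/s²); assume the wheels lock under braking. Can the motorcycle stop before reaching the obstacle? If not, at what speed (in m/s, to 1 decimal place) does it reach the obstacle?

No — it strikes the obstacle at 26.3 m/s

a = μg = 0.25 × 9.8 = 2.450 m/s².
Reaction distance = 31.5000 × 1.32 = 41.580 m.
Braking distance needed to stop: v²/(2a) = 992.250 / 4.900 = 202.500 m, so total needed = 41.580 + 202.500 = 244.080 m > 103 m — it cannot stop.
Distance remaining when braking begins: 103 − 41.580 = 61.420 m.
v² = v₀² − 2a·d = 992.250 − 2 × 2.450 × 61.420 = 691.292 m²/s².
v = √691.292 = 26.292 m/s.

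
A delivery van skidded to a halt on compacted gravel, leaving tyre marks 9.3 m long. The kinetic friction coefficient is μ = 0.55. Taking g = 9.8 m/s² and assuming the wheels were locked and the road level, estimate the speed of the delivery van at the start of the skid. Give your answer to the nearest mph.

Deceleration a = μg = 0.55 × 9.8 = 5.390 m/s².
v = √(2a·d) = √(2 × 5.390 × 9.3) = √100.254 = 10.0127 m/s.
= 10.0127 ÷ 0.44704 = 22.398 mph.

Initial speed ≈ 22 mph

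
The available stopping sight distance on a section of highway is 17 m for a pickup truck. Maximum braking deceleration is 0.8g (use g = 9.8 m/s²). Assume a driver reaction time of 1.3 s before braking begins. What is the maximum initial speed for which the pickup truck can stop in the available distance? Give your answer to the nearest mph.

a = 0.8 × 9.8 = 7.840 m/s².
Stopping distance: v·t_r + v²/(2a) = 17 with t_r = 1.3 s and a = 7.840 m/s².
So v² + 20.384 v − 266.56 = 0.
Positive root: v = −a·t_r + √((a·t_r)² + 2a·d) = −10.192 + √(103.877 + 266.56) = 9.0547 m/s.
9.0547 m/s ÷ 0.44704 = 20.255 mph.

Maximum speed ≈ 20 mph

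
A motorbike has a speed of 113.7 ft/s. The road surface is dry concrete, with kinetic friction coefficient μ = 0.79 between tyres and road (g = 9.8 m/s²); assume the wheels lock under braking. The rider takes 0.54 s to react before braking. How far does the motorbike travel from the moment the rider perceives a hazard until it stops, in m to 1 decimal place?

113.7 ft/s × 0.3048 = 34.6558 m/s.
a = μg = 0.79 × 9.8 = 7.742 m/s².
Reaction distance = v·t_r = 34.6558 × 0.54 = 18.714 m.
Braking distance = v²/(2a) = 34.6558² / (2 × 7.742) = 1201.024 / 15.484 = 77.565 m.
Total = 18.714 + 77.565 = 96.279 m.

Total stopping distance ≈ 96.3 m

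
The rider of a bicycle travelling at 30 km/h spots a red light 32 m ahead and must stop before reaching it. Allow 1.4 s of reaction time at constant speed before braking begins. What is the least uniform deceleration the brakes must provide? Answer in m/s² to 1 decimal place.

30 km/h ÷ 3.6 = 8.3333 m/s.
Distance covered during reaction = 8.3333 × 1.4 = 11.667 m.
Distance available for braking: 32 − 11.667 = 20.333 m.
v² = 2a·d ⇒ a = v²/(2d) = 8.3333² / (2 × 20.333) = 69.444 / 40.666 = 1.7077 m/s².

Required deceleration ≈ 1.7 m/s²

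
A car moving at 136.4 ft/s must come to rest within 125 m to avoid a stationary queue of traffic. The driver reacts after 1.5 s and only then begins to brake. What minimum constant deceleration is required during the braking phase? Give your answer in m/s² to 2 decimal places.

136.4 ft/s × 0.3048 = 41.5747 m/s.
Distance covered during reaction = 41.5747 × 1.5 = 62.362 m.
Distance available for braking: 125 − 62.362 = 62.638 m.
v² = 2a·d ⇒ a = v²/(2d) = 41.5747² / (2 × 62.638) = 1728.456 / 125.276 = 13.7972 m/s².

Required deceleration ≈ 13.80 m/s²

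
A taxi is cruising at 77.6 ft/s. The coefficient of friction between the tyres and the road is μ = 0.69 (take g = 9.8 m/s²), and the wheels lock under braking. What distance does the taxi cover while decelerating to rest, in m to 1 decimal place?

77.6 ft/s × 0.3048 = 23.6525 m/s.
a = μg = 0.69 × 9.8 = 6.762 m/s².
Braking distance = v²/(2a) = 23.6525² / (2 × 6.762) = 559.441 / 13.524 = 41.367 m.

Braking distance ≈ 41.4 m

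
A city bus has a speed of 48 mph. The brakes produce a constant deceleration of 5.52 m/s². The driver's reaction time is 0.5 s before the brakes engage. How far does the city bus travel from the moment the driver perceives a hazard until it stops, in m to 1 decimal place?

48 mph × 0.44704 = 21.4579 m/s.
Reaction distance = v·t_r = 21.4579 × 0.5 = 10.729 m.
Braking distance = v²/(2a) = 21.4579² / (2 × 5.520) = 460.441 / 11.040 = 41.707 m.
Total = 10.729 + 41.707 = 52.436 m.

Total stopping distance ≈ 52.4 m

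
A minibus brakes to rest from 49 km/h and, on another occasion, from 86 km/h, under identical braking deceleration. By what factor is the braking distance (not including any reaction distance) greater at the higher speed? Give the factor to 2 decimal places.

Factor ≈ 3.08

Braking distance d = v²/(2a), so with a fixed, d ∝ v².
Factor = (86/49)² = 1.7551² = 3.0804.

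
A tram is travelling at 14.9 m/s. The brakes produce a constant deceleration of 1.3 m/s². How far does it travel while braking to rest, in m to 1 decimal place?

Braking distance = v²/(2a) = 14.9000² / (2 × 1.300) = 222.010 / 2.600 = 85.388 m.

Braking distance ≈ 85.4 m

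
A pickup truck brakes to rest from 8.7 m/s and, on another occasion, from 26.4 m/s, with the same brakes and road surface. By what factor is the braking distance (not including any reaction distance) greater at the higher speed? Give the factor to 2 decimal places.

Braking distance d = v²/(2a), so with a fixed, d ∝ v².
Factor = (26.4/8.7)² = 3.0345² = 9.2082.

Factor ≈ 9.21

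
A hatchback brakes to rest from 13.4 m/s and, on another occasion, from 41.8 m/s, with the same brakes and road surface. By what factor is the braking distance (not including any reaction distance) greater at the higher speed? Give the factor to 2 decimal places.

Braking distance d = v²/(2a), so with a fixed, d ∝ v².
Factor = (41.8/13.4)² = 3.1194² = 9.7307.

Factor ≈ 9.73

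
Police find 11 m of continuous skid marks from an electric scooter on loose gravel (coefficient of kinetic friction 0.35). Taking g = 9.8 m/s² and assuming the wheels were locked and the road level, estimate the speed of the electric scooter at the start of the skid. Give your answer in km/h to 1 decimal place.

Initial speed ≈ 31.3 km/h

Deceleration a = μg = 0.35 × 9.8 = 3.430 m/s².
v = √(2a·d) = √(2 × 3.430 × 11) = √75.460 = 8.6868 m/s.
= 8.6868 × 3.6 = 31.272 km/h.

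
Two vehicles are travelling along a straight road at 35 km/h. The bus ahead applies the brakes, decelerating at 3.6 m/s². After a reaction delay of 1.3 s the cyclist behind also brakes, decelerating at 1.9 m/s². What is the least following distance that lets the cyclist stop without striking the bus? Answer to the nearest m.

35 km/h ÷ 3.6 = 9.7222 m/s.
Leader travels v²/(2a_L) = 94.521 / 7.200 = 13.128 m before stopping.
Follower covers v·t_r = 9.7222 × 1.3 = 12.639 m while reacting, then v²/(2a_F) = 94.521 / 3.800 = 24.874 m while braking, for a total of 12.639 + 24.874 = 37.513 m.
Since a_F ≤ a_L and the follower starts braking later, the follower is never slower than the leader, so the closest approach is when both have stopped.
Minimum gap = 37.513 − 13.128 = 24.385 m.

Minimum gap ≈ 24 m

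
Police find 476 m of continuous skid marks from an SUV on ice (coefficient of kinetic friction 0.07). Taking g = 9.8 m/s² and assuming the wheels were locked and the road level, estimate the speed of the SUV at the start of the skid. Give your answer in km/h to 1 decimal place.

Initial speed ≈ 92.0 km/h

Deceleration a = μg = 0.07 × 9.8 = 0.686 m/s².
v = √(2a·d) = √(2 × 0.686 × 476) = √653.072 = 25.5553 m/s.
= 25.5553 × 3.6 = 91.999 km/h.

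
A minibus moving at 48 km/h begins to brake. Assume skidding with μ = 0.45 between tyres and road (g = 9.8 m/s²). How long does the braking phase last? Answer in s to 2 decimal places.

Braking time ≈ 3.02 s

48 km/h ÷ 3.6 = 13.3333 m/s.
a = μg = 0.45 × 9.8 = 4.410 m/s².
Braking time = v/a = 13.3333 / 4.410 = 3.023 s.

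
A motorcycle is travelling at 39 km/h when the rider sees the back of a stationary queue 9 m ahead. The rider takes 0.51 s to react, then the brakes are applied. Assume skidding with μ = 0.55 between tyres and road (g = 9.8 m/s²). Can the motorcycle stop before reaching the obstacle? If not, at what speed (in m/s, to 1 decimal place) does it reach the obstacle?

No — it strikes the obstacle at 8.9 m/s

39 km/h ÷ 3.6 = 10.8333 m/s.
a = μg = 0.55 × 9.8 = 5.390 m/s².
Reaction distance = 10.8333 × 0.51 = 5.525 m.
Braking distance needed to stop: v²/(2a) = 117.360 / 10.780 = 10.887 m, so total needed = 5.525 + 10.887 = 16.412 m > 9 m — it cannot stop.
Distance remaining when braking begins: 9 − 5.525 = 3.475 m.
v² = v₀² − 2a·d = 117.360 − 2 × 5.390 × 3.475 = 79.900 m²/s².
v = √79.900 = 8.939 m/s.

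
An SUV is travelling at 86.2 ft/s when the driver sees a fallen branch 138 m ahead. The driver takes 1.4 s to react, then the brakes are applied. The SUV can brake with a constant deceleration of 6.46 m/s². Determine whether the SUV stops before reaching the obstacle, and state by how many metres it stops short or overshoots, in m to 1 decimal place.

Yes — it stops 47.8 m short of the obstacle

86.2 ft/s × 0.3048 = 26.2738 m/s.
Reaction distance = 26.2738 × 1.4 = 36.783 m.
Braking distance = v²/(2a) = 690.313 / 12.920 = 53.430 m.
Total stopping distance = 36.783 + 53.430 = 90.213 m, vs 138 m available — it stops with 138 − 90.213 = 47.787 m to spare.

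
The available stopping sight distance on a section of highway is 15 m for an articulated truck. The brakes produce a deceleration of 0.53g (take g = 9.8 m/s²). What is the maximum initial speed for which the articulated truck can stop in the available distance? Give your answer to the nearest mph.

Maximum speed ≈ 28 mph

a = 0.53 × 9.8 = 5.194 m/s².
v²/(2a) = d ⇒ v = √(2 × 5.194 × 15) = √155.82 = 12.4828 m/s.
12.4828 m/s ÷ 0.44704 = 27.923 mph.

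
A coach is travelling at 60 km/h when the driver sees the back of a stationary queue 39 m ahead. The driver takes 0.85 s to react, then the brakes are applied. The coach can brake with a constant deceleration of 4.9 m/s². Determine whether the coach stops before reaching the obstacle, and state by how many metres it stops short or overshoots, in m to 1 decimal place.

60 km/h ÷ 3.6 = 16.6667 m/s.
Reaction distance = 16.6667 × 0.85 = 14.167 m.
Braking distance = v²/(2a) = 277.779 / 9.800 = 28.345 m.
Total stopping distance = 14.167 + 28.345 = 42.512 m, vs 39 m available — it cannot stop in time and overshoots by 42.512 − 39 = 3.512 m.

No — it overshoots by 3.5 m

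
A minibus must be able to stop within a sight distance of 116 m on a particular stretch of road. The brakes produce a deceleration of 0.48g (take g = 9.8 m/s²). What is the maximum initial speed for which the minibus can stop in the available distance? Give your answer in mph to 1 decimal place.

Maximum speed ≈ 73.9 mph

a = 0.48 × 9.8 = 4.704 m/s².
v²/(2a) = d ⇒ v = √(2 × 4.704 × 116) = √1091.33 = 33.0353 m/s.
33.0353 m/s ÷ 0.44704 = 73.898 mph.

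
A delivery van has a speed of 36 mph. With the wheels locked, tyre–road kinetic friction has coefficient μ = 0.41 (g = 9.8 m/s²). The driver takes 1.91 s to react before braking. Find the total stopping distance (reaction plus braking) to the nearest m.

36 mph × 0.44704 = 16.0934 m/s.
a = μg = 0.41 × 9.8 = 4.018 m/s².
Reaction distance = v·t_r = 16.0934 × 1.91 = 30.738 m.
Braking distance = v²/(2a) = 16.0934² / (2 × 4.018) = 258.998 / 8.036 = 32.230 m.
Total = 30.738 + 32.230 = 62.968 m.

Total stopping distance ≈ 63 m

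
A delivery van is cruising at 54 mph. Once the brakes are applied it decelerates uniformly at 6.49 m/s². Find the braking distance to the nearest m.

Braking distance ≈ 45 m

54 mph × 0.44704 = 24.1402 m/s.
Braking distance = v²/(2a) = 24.1402² / (2 × 6.490) = 582.749 / 12.980 = 44.896 m.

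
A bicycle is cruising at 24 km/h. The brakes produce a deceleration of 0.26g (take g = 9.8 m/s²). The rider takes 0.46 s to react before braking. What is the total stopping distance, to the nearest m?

24 km/h ÷ 3.6 = 6.6667 m/s.
a = 0.26 × 9.8 = 2.548 m/s².
Reaction distance = v·t_r = 6.6667 × 0.46 = 3.067 m.
Braking distance = v²/(2a) = 6.6667² / (2 × 2.548) = 44.445 / 5.096 = 8.722 m.
Total = 3.067 + 8.722 = 11.789 m.

Total stopping distance ≈ 12 m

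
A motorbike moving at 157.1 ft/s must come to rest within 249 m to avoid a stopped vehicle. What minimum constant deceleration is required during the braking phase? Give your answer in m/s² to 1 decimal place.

Required deceleration ≈ 4.6 m/s²

157.1 ft/s × 0.3048 = 47.8841 m/s.
v² = 2a·d ⇒ a = v²/(2d) = 47.8841² / (2 × 249.000) = 2292.887 / 498.000 = 4.6042 m/s².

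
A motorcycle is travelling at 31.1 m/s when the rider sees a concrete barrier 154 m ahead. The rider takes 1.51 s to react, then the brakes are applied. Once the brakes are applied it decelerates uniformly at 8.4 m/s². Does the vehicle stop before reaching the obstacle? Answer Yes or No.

Yes

Reaction distance = 31.1000 × 1.51 = 46.961 m.
Braking distance = v²/(2a) = 967.210 / 16.800 = 57.572 m.
Total stopping distance = 46.961 + 57.572 = 104.533 m, vs 154 m available — it stops with 154 − 104.533 = 49.467 m to spare.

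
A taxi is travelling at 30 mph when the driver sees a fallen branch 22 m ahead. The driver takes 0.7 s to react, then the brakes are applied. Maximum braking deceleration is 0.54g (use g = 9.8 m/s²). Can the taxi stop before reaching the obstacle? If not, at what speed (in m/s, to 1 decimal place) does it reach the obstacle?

No — it strikes the obstacle at 6.8 m/s

30 mph × 0.44704 = 13.4112 m/s.
a = 0.54 × 9.8 = 5.292 m/s².
Reaction distance = 13.4112 × 0.7 = 9.388 m.
Braking distance needed to stop: v²/(2a) = 179.860 / 10.584 = 16.994 m, so total needed = 9.388 + 16.994 = 26.382 m > 22 m — it cannot stop.
Distance remaining when braking begins: 22 − 9.388 = 12.612 m.
v² = v₀² − 2a·d = 179.860 − 2 × 5.292 × 12.612 = 46.375 m²/s².
v = √46.375 = 6.810 m/s.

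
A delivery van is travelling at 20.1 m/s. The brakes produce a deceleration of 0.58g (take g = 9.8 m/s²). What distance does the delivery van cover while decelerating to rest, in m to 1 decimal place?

a = 0.58 × 9.8 = 5.684 m/s².
Braking distance = v²/(2a) = 20.1000² / (2 × 5.684) = 404.010 / 11.368 = 35.539 m.

Braking distance ≈ 35.5 m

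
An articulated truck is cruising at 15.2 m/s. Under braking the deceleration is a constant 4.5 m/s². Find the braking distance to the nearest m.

Braking distance = v²/(2a) = 15.2000² / (2 × 4.500) = 231.040 / 9.000 = 25.671 m.

Braking distance ≈ 26 m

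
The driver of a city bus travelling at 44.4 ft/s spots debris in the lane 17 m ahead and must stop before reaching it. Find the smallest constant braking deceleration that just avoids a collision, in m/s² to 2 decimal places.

Required deceleration ≈ 5.39 m/s²

44.4 ft/s × 0.3048 = 13.5331 m/s.
v² = 2a·d ⇒ a = v²/(2d) = 13.5331² / (2 × 17.000) = 183.145 / 34.000 = 5.3866 m/s².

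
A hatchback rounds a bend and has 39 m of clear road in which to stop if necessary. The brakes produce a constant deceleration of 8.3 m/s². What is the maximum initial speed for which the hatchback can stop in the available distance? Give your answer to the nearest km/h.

Maximum speed ≈ 92 km/h

v²/(2a) = d ⇒ v = √(2 × 8.300 × 39) = √647.40 = 25.4441 m/s.
25.4441 m/s × 3.6 = 91.599 km/h.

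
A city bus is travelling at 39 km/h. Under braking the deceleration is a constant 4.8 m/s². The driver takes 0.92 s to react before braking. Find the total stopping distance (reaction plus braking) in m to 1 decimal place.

39 km/h ÷ 3.6 = 10.8333 m/s.
Reaction distance = v·t_r = 10.8333 × 0.92 = 9.967 m.
Braking distance = v²/(2a) = 10.8333² / (2 × 4.800) = 117.360 / 9.600 = 12.225 m.
Total = 9.967 + 12.225 = 22.192 m.

Total stopping distance ≈ 22.2 m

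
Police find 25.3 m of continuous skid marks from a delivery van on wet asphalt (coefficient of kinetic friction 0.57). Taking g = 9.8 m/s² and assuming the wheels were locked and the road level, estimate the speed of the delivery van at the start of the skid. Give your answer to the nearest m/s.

Deceleration a = μg = 0.57 × 9.8 = 5.586 m/s².
v = √(2a·d) = √(2 × 5.586 × 25.3) = √282.652 = 16.8123 m/s.

Initial speed ≈ 17 m/s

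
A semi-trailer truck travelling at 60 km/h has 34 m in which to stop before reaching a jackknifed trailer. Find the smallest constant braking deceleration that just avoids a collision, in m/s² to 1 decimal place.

Required deceleration ≈ 4.1 m/s²

60 km/h ÷ 3.6 = 16.6667 m/s.
v² = 2a·d ⇒ a = v²/(2d) = 16.6667² / (2 × 34.000) = 277.779 / 68.000 = 4.0850 m/s².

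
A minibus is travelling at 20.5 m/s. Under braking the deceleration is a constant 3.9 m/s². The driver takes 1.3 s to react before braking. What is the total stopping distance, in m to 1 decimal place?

Reaction distance = v·t_r = 20.5000 × 1.3 = 26.650 m.
Braking distance = v²/(2a) = 20.5000² / (2 × 3.900) = 420.250 / 7.800 = 53.878 m.
Total = 26.650 + 53.878 = 80.528 m.

Total stopping distance ≈ 80.5 m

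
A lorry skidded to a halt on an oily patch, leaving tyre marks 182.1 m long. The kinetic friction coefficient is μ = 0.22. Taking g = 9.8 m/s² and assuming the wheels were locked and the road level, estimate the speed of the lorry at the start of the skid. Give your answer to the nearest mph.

Deceleration a = μg = 0.22 × 9.8 = 2.156 m/s².
v = √(2a·d) = √(2 × 2.156 × 182.1) = √785.215 = 28.0217 m/s.
= 28.0217 ÷ 0.44704 = 62.683 mph.

Initial speed ≈ 63 mph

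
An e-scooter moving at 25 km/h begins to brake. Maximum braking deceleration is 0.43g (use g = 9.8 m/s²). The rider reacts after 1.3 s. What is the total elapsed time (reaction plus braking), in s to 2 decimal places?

Total time ≈ 2.95 s

25 km/h ÷ 3.6 = 6.9444 m/s.
a = 0.43 × 9.8 = 4.214 m/s².
Braking time = v/a = 6.9444 / 4.214 = 1.648 s.
Total = 1.3 + 1.648 = 2.948 s.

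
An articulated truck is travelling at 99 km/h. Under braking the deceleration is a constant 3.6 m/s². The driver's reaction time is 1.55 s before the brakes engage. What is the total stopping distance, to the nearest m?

Total stopping distance ≈ 148 m

99 km/h ÷ 3.6 = 27.5000 m/s.
Reaction distance = v·t_r = 27.5000 × 1.55 = 42.625 m.
Braking distance = v²/(2a) = 27.5000² / (2 × 3.600) = 756.250 / 7.200 = 105.035 m.
Total = 42.625 + 105.035 = 147.660 m.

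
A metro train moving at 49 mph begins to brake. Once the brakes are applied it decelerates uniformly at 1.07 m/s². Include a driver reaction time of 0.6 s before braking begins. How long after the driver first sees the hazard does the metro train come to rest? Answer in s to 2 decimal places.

Total time ≈ 21.07 s

49 mph × 0.44704 = 21.9050 m/s.
Braking time = v/a = 21.9050 / 1.070 = 20.472 s.
Total = 0.6 + 20.472 = 21.072 s.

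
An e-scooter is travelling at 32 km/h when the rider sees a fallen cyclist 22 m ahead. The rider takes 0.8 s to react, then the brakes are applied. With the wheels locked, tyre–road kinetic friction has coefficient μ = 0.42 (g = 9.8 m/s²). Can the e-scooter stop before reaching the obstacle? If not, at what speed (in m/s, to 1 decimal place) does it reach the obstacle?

32 km/h ÷ 3.6 = 8.8889 m/s.
a = μg = 0.42 × 9.8 = 4.116 m/s².
Reaction distance = 8.8889 × 0.8 = 7.111 m.
Braking distance = v²/(2a) = 79.013 / 8.232 = 9.598 m.
Total stopping distance = 7.111 + 9.598 = 16.709 m, vs 22 m available — it stops with 22 − 16.709 = 5.291 m to spare.

Yes — it stops about 5.3 m short of the obstacle, so it never reaches it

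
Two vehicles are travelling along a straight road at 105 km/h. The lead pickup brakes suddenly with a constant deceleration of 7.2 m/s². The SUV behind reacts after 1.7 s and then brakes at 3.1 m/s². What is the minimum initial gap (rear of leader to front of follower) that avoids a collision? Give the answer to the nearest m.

105 km/h ÷ 3.6 = 29.1667 m/s.
Leader travels v²/(2a_L) = 850.696 / 14.400 = 59.076 m before stopping.
Follower covers v·t_r = 29.1667 × 1.7 = 49.583 m while reacting, then v²/(2a_F) = 850.696 / 6.200 = 137.209 m while braking, for a total of 49.583 + 137.209 = 186.792 m.
Since a_F ≤ a_L and the follower starts braking later, the follower is never slower than the leader, so the closest approach is when both have stopped.
Minimum gap = 186.792 − 59.076 = 127.716 m.

Minimum gap ≈ 128 m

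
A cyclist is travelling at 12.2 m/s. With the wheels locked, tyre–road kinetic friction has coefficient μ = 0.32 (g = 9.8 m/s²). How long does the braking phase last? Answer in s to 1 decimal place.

Braking time ≈ 3.9 s

a = μg = 0.32 × 9.8 = 3.136 m/s².
Braking time = v/a = 12.2000 / 3.136 = 3.890 s.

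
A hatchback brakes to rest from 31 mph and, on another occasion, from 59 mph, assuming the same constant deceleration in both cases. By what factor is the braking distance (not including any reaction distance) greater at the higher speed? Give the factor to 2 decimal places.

Factor ≈ 3.62

Braking distance d = v²/(2a), so with a fixed, d ∝ v².
Factor = (59/31)² = 1.9032² = 3.6222.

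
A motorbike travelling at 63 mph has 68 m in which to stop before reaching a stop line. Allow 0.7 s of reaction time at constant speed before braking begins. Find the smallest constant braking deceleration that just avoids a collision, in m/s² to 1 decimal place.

Required deceleration ≈ 8.2 m/s²

63 mph × 0.44704 = 28.1635 m/s.
Distance covered during reaction = 28.1635 × 0.7 = 19.714 m.
Distance available for braking: 68 − 19.714 = 48.286 m.
v² = 2a·d ⇒ a = v²/(2d) = 28.1635² / (2 × 48.286) = 793.183 / 96.572 = 8.2134 m/s².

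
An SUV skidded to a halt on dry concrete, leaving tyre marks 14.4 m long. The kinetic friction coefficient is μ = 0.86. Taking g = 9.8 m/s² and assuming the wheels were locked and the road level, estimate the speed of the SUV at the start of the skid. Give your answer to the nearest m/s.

Deceleration a = μg = 0.86 × 9.8 = 8.428 m/s².
v = √(2a·d) = √(2 × 8.428 × 14.4) = √242.726 = 15.5797 m/s.

Initial speed ≈ 16 m/s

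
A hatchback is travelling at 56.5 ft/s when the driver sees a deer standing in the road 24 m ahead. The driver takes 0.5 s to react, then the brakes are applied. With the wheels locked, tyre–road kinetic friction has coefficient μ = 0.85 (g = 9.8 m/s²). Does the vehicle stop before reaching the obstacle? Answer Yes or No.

56.5 ft/s × 0.3048 = 17.2212 m/s.
a = μg = 0.85 × 9.8 = 8.330 m/s².
Reaction distance = 17.2212 × 0.5 = 8.611 m.
Braking distance = v²/(2a) = 296.570 / 16.660 = 17.801 m.
Total stopping distance = 8.611 + 17.801 = 26.412 m, vs 24 m available — it cannot stop in time and overshoots by 26.412 − 24 = 2.412 m.

No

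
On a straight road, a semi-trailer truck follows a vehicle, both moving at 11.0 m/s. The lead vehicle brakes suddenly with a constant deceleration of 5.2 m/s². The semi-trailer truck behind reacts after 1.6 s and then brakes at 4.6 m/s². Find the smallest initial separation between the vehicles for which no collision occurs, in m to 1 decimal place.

Leader travels v²/(2a_L) = 121.000 / 10.400 = 11.635 m before stopping.
Follower covers v·t_r = 11.0000 × 1.6 = 17.600 m while reacting, then v²/(2a_F) = 121.000 / 9.200 = 13.152 m while braking, for a total of 17.600 + 13.152 = 30.752 m.
Since a_F ≤ a_L and the follower starts braking later, the follower is never slower than the leader, so the closest approach is when both have stopped.
Minimum gap = 30.752 − 11.635 = 19.117 m.

Minimum gap ≈ 19.1 m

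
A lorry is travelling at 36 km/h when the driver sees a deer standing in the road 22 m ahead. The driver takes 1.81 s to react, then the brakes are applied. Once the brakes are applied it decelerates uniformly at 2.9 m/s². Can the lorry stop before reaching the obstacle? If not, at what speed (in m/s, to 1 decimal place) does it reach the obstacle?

36 km/h ÷ 3.6 = 10.0000 m/s.
Reaction distance = 10.0000 × 1.81 = 18.100 m.
Braking distance needed to stop: v²/(2a) = 100.000 / 5.800 = 17.241 m, so total needed = 18.100 + 17.241 = 35.341 m > 22 m — it cannot stop.
Distance remaining when braking begins: 22 − 18.100 = 3.900 m.
v² = v₀² − 2a·d = 100.000 − 2 × 2.900 × 3.900 = 77.380 m²/s².
v = √77.380 = 8.797 m/s.

No — it strikes the obstacle at 8.8 m/s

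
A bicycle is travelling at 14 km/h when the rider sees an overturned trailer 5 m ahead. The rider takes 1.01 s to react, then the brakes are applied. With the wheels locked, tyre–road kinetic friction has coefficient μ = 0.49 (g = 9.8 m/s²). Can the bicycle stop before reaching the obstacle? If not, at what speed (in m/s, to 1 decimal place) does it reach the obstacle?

No — it strikes the obstacle at 2.2 m/s

14 km/h ÷ 3.6 = 3.8889 m/s.
a = μg = 0.49 × 9.8 = 4.802 m/s².
Reaction distance = 3.8889 × 1.01 = 3.928 m.
Braking distance needed to stop: v²/(2a) = 15.124 / 9.604 = 1.575 m, so total needed = 3.928 + 1.575 = 5.503 m > 5 m — it cannot stop.
Distance remaining when braking begins: 5 − 3.928 = 1.072 m.
v² = v₀² − 2a·d = 15.124 − 2 × 4.802 × 1.072 = 4.829 m²/s².
v = √4.829 = 2.197 m/s.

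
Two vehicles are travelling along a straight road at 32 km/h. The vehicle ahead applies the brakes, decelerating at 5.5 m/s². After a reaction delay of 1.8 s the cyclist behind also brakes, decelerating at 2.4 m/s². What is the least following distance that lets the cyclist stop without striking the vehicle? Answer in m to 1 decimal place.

Minimum gap ≈ 25.3 m

32 km/h ÷ 3.6 = 8.8889 m/s.
Leader travels v²/(2a_L) = 79.013 / 11.000 = 7.183 m before stopping.
Follower covers v·t_r = 8.8889 × 1.8 = 16.000 m while reacting, then v²/(2a_F) = 79.013 / 4.800 = 16.461 m while braking, for a total of 16.000 + 16.461 = 32.461 m.
Since a_F ≤ a_L and the follower starts braking later, the follower is never slower than the leader, so the closest approach is when both have stopped.
Minimum gap = 32.461 − 7.183 = 25.278 m.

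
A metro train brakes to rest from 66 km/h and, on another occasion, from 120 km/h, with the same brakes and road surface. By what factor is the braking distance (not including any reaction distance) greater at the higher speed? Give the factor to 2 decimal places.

Braking distance d = v²/(2a), so with a fixed, d ∝ v².
Factor = (120/66)² = 1.8182² = 3.3059.

Factor ≈ 3.31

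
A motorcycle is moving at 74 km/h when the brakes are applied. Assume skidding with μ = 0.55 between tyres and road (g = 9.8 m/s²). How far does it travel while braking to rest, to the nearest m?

Braking distance ≈ 39 m

74 km/h ÷ 3.6 = 20.5556 m/s.
a = μg = 0.55 × 9.8 = 5.390 m/s².
Braking distance = v²/(2a) = 20.5556² / (2 × 5.390) = 422.533 / 10.780 = 39.196 m.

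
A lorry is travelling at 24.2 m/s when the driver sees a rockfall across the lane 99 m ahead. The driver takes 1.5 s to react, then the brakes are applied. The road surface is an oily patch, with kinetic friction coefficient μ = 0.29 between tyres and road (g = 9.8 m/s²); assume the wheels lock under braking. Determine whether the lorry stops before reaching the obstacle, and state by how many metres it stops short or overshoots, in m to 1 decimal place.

No — it overshoots by 40.3 m

a = μg = 0.29 × 9.8 = 2.842 m/s².
Reaction distance = 24.2000 × 1.5 = 36.300 m.
Braking distance = v²/(2a) = 585.640 / 5.684 = 103.033 m.
Total stopping distance = 36.300 + 103.033 = 139.333 m, vs 99 m available — it cannot stop in time and overshoots by 139.333 − 99 = 40.333 m.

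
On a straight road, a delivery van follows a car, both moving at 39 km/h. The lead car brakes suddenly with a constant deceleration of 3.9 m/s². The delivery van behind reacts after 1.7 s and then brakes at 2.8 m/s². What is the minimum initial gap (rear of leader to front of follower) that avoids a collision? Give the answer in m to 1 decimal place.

39 km/h ÷ 3.6 = 10.8333 m/s.
Leader travels v²/(2a_L) = 117.360 / 7.800 = 15.046 m before stopping.
Follower covers v·t_r = 10.8333 × 1.7 = 18.417 m while reacting, then v²/(2a_F) = 117.360 / 5.600 = 20.957 m while braking, for a total of 18.417 + 20.957 = 39.374 m.
Since a_F ≤ a_L and the follower starts braking later, the follower is never slower than the leader, so the closest approach is when both have stopped.
Minimum gap = 39.374 − 15.046 = 24.328 m.

Minimum gap ≈ 24.3 m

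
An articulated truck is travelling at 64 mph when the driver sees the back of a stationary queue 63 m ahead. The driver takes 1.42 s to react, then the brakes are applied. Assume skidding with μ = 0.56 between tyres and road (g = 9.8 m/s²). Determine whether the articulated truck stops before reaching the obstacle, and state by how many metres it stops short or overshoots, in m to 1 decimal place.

64 mph × 0.44704 = 28.6106 m/s.
a = μg = 0.56 × 9.8 = 5.488 m/s².
Reaction distance = 28.6106 × 1.42 = 40.627 m.
Braking distance = v²/(2a) = 818.566 / 10.976 = 74.578 m.
Total stopping distance = 40.627 + 74.578 = 115.205 m, vs 63 m available — it cannot stop in time and overshoots by 115.205 − 63 = 52.205 m.

No — it overshoots by 52.2 m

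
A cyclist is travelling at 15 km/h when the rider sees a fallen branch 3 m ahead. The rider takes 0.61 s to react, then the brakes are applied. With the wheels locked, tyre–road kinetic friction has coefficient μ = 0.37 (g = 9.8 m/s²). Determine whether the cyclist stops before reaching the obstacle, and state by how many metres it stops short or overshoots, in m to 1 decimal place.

No — it overshoots by 1.9 m

15 km/h ÷ 3.6 = 4.1667 m/s.
a = μg = 0.37 × 9.8 = 3.626 m/s².
Reaction distance = 4.1667 × 0.61 = 2.542 m.
Braking distance = v²/(2a) = 17.361 / 7.252 = 2.394 m.
Total stopping distance = 2.542 + 2.394 = 4.936 m, vs 3 m available — it cannot stop in time and overshoots by 4.936 − 3 = 1.936 m.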